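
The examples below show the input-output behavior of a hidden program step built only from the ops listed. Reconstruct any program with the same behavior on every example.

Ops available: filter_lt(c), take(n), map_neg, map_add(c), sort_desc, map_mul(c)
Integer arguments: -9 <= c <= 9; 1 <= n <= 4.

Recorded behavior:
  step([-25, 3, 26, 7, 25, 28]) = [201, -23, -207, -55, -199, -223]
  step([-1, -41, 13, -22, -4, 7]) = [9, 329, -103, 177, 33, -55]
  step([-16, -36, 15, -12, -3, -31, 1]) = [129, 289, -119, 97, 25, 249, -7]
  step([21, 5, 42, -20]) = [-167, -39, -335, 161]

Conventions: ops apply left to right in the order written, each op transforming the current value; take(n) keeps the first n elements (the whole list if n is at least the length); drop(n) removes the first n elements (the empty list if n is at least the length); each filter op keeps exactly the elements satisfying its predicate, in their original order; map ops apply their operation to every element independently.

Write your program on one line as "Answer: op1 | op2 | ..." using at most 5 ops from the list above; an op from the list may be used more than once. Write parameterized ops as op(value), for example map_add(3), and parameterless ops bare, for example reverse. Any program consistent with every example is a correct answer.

map_mul(8) | map_add(3) | map_neg | map_add(-3) | map_add(7)

Check, running the answer program on each example:
  [-25, 3, 26, 7, 25, 28] -> [-200, 24, 208, 56, 200, 224] -> [-197, 27, 211, 59, 203, 227] -> [197, -27, -211, -59, -203, -227] -> [194, -30, -214, -62, -206, -230] -> [201, -23, -207, -55, -199, -223]
  [-1, -41, 13, -22, -4, 7] -> [-8, -328, 104, -176, -32, 56] -> [-5, -325, 107, -173, -29, 59] -> [5, 325, -107, 173, 29, -59] -> [2, 322, -110, 170, 26, -62] -> [9, 329, -103, 177, 33, -55]
  [-16, -36, 15, -12, -3, -31, 1] -> [-128, -288, 120, -96, -24, -248, 8] -> [-125, -285, 123, -93, -21, -245, 11] -> [125, 285, -123, 93, 21, 245, -11] -> [122, 282, -126, 90, 18, 242, -14] -> [129, 289, -119, 97, 25, 249, -7]
  [21, 5, 42, -20] -> [168, 40, 336, -160] -> [171, 43, 339, -157] -> [-171, -43, -339, 157] -> [-174, -46, -342, 154] -> [-167, -39, -335, 161]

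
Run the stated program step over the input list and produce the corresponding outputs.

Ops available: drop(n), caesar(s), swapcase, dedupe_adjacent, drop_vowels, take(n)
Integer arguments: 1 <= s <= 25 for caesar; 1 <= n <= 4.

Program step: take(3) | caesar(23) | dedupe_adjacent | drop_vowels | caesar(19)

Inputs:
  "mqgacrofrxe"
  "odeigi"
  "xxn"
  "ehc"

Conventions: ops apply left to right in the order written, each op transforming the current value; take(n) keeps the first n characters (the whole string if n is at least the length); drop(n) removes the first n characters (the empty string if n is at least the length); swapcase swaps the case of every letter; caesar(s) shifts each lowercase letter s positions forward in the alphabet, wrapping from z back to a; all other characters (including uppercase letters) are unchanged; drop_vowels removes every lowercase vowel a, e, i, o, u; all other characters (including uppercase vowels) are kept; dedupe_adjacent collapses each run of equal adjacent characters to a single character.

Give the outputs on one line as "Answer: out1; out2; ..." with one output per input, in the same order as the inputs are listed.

"cgw"; "eu"; "d"; "us"

Execution, op by op:
  "mqgacrofrxe" -> "mqg" -> "jnd" -> "jnd" -> "jnd" -> "cgw"
  "odeigi" -> "ode" -> "lab" -> "lab" -> "lb" -> "eu"
  "xxn" -> "xxn" -> "uuk" -> "uk" -> "k" -> "d"
  "ehc" -> "ehc" -> "bez" -> "bez" -> "bz" -> "us"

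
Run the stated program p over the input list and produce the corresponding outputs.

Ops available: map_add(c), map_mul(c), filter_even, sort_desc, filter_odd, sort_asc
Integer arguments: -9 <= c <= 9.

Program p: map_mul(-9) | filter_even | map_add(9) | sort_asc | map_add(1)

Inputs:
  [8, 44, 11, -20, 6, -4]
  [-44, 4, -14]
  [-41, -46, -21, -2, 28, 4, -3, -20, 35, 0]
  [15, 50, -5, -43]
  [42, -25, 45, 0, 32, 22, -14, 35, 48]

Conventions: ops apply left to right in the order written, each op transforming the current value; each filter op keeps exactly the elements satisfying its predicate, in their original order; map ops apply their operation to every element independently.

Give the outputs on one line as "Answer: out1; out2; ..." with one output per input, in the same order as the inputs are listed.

Execution, op by op:
  [8, 44, 11, -20, 6, -4] -> [-72, -396, -99, 180, -54, 36] -> [-72, -396, 180, -54, 36] -> [-63, -387, 189, -45, 45] -> [-387, -63, -45, 45, 189] -> [-386, -62, -44, 46, 190]
  [-44, 4, -14] -> [396, -36, 126] -> [396, -36, 126] -> [405, -27, 135] -> [-27, 135, 405] -> [-26, 136, 406]
  [-41, -46, -21, -2, 28, 4, -3, -20, 35, 0] -> [369, 414, 189, 18, -252, -36, 27, 180, -315, 0] -> [414, 18, -252, -36, 180, 0] -> [423, 27, -243, -27, 189, 9] -> [-243, -27, 9, 27, 189, 423] -> [-242, -26, 10, 28, 190, 424]
  [15, 50, -5, -43] -> [-135, -450, 45, 387] -> [-450] -> [-441] -> [-441] -> [-440]
  [42, -25, 45, 0, 32, 22, -14, 35, 48] -> [-378, 225, -405, 0, -288, -198, 126, -315, -432] -> [-378, 0, -288, -198, 126, -432] -> [-369, 9, -279, -189, 135, -423] -> [-423, -369, -279, -189, 9, 135] -> [-422, -368, -278, -188, 10, 136]

[-386, -62, -44, 46, 190]; [-26, 136, 406]; [-242, -26, 10, 28, 190, 424]; [-440]; [-422, -368, -278, -188, 10, 136]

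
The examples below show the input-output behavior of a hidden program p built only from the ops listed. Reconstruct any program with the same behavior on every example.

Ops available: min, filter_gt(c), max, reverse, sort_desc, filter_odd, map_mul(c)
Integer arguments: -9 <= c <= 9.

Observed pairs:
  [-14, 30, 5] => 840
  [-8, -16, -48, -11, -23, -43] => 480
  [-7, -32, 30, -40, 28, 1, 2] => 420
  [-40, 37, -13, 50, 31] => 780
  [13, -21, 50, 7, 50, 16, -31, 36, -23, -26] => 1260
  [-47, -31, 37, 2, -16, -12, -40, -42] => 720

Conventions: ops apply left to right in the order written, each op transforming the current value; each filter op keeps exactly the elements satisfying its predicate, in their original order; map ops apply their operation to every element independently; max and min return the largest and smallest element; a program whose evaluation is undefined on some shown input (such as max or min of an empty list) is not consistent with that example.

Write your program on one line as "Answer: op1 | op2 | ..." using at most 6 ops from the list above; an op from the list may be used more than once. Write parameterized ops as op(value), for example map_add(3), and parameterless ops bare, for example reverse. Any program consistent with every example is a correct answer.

map_mul(-5) | map_mul(3) | filter_gt(-4) | map_mul(4) | min

Check, running the answer program on each example:
  [-14, 30, 5] -> [70, -150, -25] -> [210, -450, -75] -> [210] -> [840] -> 840
  [-8, -16, -48, -11, -23, -43] -> [40, 80, 240, 55, 115, 215] -> [120, 240, 720, 165, 345, 645] -> [120, 240, 720, 165, 345, 645] -> [480, 960, 2880, 660, 1380, 2580] -> 480
  [-7, -32, 30, -40, 28, 1, 2] -> [35, 160, -150, 200, -140, -5, -10] -> [105, 480, -450, 600, -420, -15, -30] -> [105, 480, 600] -> [420, 1920, 2400] -> 420
  [-40, 37, -13, 50, 31] -> [200, -185, 65, -250, -155] -> [600, -555, 195, -750, -465] -> [600, 195] -> [2400, 780] -> 780
  [13, -21, 50, 7, 50, 16, -31, 36, -23, -26] -> [-65, 105, -250, -35, -250, -80, 155, -180, 115, 130] -> [-195, 315, -750, -105, -750, -240, 465, -540, 345, 390] -> [315, 465, 345, 390] -> [1260, 1860, 1380, 1560] -> 1260
  [-47, -31, 37, 2, -16, -12, -40, -42] -> [235, 155, -185, -10, 80, 60, 200, 210] -> [705, 465, -555, -30, 240, 180, 600, 630] -> [705, 465, 240, 180, 600, 630] -> [2820, 1860, 960, 720, 2400, 2520] -> 720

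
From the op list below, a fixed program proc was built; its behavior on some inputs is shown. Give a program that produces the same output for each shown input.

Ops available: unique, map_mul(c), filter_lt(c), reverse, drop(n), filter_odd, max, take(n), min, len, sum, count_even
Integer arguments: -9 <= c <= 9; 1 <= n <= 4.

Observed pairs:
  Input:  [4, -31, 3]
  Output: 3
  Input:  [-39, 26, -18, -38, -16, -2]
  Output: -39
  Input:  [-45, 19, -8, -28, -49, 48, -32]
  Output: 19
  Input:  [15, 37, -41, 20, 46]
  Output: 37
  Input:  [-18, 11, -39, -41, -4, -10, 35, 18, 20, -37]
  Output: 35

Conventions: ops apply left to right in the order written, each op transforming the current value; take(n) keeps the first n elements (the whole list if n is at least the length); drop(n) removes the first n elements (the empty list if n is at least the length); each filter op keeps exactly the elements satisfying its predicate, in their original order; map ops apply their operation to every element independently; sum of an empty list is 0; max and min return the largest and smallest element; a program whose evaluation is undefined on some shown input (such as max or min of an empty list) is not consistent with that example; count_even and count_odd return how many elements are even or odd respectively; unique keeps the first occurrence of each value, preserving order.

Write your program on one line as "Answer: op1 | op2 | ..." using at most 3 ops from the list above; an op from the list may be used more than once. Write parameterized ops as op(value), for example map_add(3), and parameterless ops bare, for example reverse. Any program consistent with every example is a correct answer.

filter_odd | reverse | max

Check, running the answer program on each example:
  [4, -31, 3] -> [-31, 3] -> [3, -31] -> 3
  [-39, 26, -18, -38, -16, -2] -> [-39] -> [-39] -> -39
  [-45, 19, -8, -28, -49, 48, -32] -> [-45, 19, -49] -> [-49, 19, -45] -> 19
  [15, 37, -41, 20, 46] -> [15, 37, -41] -> [-41, 37, 15] -> 37
  [-18, 11, -39, -41, -4, -10, 35, 18, 20, -37] -> [11, -39, -41, 35, -37] -> [-37, 35, -41, -39, 11] -> 35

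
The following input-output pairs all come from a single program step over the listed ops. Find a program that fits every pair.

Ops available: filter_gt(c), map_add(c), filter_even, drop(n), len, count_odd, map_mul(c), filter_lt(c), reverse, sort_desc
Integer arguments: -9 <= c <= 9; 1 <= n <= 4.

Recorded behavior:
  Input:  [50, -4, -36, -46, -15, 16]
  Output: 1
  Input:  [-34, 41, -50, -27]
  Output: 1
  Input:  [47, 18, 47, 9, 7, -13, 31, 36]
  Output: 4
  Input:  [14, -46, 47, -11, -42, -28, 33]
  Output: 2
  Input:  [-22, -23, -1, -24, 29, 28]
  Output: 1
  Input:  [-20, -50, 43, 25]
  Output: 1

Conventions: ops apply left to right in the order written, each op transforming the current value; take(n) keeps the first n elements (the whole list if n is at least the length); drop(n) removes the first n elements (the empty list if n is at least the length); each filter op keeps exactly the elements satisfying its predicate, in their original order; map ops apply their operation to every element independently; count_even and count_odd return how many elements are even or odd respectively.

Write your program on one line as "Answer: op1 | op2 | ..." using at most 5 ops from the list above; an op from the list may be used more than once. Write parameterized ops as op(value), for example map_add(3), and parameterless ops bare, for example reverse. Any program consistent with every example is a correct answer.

drop(3) | reverse | sort_desc | count_odd

Check, running the answer program on each example:
  [50, -4, -36, -46, -15, 16] -> [-46, -15, 16] -> [16, -15, -46] -> [16, -15, -46] -> 1
  [-34, 41, -50, -27] -> [-27] -> [-27] -> [-27] -> 1
  [47, 18, 47, 9, 7, -13, 31, 36] -> [9, 7, -13, 31, 36] -> [36, 31, -13, 7, 9] -> [36, 31, 9, 7, -13] -> 4
  [14, -46, 47, -11, -42, -28, 33] -> [-11, -42, -28, 33] -> [33, -28, -42, -11] -> [33, -11, -28, -42] -> 2
  [-22, -23, -1, -24, 29, 28] -> [-24, 29, 28] -> [28, 29, -24] -> [29, 28, -24] -> 1
  [-20, -50, 43, 25] -> [25] -> [25] -> [25] -> 1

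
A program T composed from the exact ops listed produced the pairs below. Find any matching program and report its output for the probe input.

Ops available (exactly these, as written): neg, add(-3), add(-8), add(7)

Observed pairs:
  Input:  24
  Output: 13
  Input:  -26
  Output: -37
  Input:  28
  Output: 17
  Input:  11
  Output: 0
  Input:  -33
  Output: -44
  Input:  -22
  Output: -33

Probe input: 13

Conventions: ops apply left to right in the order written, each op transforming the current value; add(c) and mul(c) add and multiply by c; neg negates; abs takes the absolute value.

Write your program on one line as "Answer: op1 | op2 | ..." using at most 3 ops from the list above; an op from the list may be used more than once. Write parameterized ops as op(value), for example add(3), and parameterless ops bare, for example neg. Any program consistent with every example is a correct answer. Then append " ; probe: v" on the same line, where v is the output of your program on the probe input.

add(-8) | add(-3) ; probe: 2

Check, running the answer program on each example:
  24 -> 16 -> 13
  -26 -> -34 -> -37
  28 -> 20 -> 17
  11 -> 3 -> 0
  -33 -> -41 -> -44
  -22 -> -30 -> -33
  probe: 13 -> 5 -> 2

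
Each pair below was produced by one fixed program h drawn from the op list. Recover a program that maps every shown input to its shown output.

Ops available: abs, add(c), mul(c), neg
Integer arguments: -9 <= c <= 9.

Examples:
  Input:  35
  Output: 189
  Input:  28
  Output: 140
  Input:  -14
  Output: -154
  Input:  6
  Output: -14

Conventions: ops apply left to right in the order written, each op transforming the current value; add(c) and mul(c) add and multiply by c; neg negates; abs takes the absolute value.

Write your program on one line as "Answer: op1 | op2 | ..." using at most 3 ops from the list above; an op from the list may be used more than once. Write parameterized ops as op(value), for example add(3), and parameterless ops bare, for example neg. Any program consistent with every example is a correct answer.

add(-3) | add(-5) | mul(7)

Check, running the answer program on each example:
  35 -> 32 -> 27 -> 189
  28 -> 25 -> 20 -> 140
  -14 -> -17 -> -22 -> -154
  6 -> 3 -> -2 -> -14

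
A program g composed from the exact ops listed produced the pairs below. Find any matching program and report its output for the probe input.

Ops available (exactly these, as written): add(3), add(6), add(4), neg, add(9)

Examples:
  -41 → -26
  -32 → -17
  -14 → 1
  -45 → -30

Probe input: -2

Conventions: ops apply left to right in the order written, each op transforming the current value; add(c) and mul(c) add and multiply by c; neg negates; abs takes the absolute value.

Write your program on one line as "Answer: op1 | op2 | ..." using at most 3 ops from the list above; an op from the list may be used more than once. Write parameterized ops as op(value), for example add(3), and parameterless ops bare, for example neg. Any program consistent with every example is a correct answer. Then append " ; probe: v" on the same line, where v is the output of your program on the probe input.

add(9) | add(6) ; probe: 13

Check, running the answer program on each example:
  -41 -> -32 -> -26
  -32 -> -23 -> -17
  -14 -> -5 -> 1
  -45 -> -36 -> -30
  probe: -2 -> 7 -> 13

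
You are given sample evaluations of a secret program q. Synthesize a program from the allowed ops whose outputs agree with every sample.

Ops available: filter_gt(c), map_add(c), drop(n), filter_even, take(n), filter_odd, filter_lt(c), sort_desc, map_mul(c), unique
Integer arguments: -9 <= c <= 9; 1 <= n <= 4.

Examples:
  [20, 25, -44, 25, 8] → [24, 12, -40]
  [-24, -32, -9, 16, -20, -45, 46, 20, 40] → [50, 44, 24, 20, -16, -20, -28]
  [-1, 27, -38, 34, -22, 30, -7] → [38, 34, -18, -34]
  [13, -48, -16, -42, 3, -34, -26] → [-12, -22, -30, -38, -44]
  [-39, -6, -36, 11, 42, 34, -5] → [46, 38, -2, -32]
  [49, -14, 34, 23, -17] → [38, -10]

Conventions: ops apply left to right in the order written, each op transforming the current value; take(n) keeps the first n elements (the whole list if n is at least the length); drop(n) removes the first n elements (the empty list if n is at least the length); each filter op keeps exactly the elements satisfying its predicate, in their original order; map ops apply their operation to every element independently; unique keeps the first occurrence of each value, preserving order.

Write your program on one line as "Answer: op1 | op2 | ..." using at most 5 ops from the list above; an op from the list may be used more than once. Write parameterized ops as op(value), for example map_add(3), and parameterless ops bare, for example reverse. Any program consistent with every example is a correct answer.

sort_desc | filter_even | map_add(5) | map_add(-1)

Check, running the answer program on each example:
  [20, 25, -44, 25, 8] -> [25, 25, 20, 8, -44] -> [20, 8, -44] -> [25, 13, -39] -> [24, 12, -40]
  [-24, -32, -9, 16, -20, -45, 46, 20, 40] -> [46, 40, 20, 16, -9, -20, -24, -32, -45] -> [46, 40, 20, 16, -20, -24, -32] -> [51, 45, 25, 21, -15, -19, -27] -> [50, 44, 24, 20, -16, -20, -28]
  [-1, 27, -38, 34, -22, 30, -7] -> [34, 30, 27, -1, -7, -22, -38] -> [34, 30, -22, -38] -> [39, 35, -17, -33] -> [38, 34, -18, -34]
  [13, -48, -16, -42, 3, -34, -26] -> [13, 3, -16, -26, -34, -42, -48] -> [-16, -26, -34, -42, -48] -> [-11, -21, -29, -37, -43] -> [-12, -22, -30, -38, -44]
  [-39, -6, -36, 11, 42, 34, -5] -> [42, 34, 11, -5, -6, -36, -39] -> [42, 34, -6, -36] -> [47, 39, -1, -31] -> [46, 38, -2, -32]
  [49, -14, 34, 23, -17] -> [49, 34, 23, -14, -17] -> [34, -14] -> [39, -9] -> [38, -10]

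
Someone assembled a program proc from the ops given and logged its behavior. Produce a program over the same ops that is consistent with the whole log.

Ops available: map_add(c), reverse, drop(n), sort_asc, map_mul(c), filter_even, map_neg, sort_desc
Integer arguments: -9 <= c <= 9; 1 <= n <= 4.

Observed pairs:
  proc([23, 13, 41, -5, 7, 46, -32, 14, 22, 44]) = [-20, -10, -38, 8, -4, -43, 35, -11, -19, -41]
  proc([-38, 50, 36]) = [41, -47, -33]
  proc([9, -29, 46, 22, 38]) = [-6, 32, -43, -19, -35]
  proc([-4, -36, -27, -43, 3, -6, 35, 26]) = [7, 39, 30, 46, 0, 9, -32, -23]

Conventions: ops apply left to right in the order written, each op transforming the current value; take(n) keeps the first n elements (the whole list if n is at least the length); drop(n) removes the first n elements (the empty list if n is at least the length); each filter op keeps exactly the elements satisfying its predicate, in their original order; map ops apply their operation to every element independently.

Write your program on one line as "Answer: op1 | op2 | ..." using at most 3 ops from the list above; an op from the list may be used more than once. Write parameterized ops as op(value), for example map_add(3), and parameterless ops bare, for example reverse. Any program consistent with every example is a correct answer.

map_add(-3) | map_neg

Check, running the answer program on each example:
  [23, 13, 41, -5, 7, 46, -32, 14, 22, 44] -> [20, 10, 38, -8, 4, 43, -35, 11, 19, 41] -> [-20, -10, -38, 8, -4, -43, 35, -11, -19, -41]
  [-38, 50, 36] -> [-41, 47, 33] -> [41, -47, -33]
  [9, -29, 46, 22, 38] -> [6, -32, 43, 19, 35] -> [-6, 32, -43, -19, -35]
  [-4, -36, -27, -43, 3, -6, 35, 26] -> [-7, -39, -30, -46, 0, -9, 32, 23] -> [7, 39, 30, 46, 0, 9, -32, -23]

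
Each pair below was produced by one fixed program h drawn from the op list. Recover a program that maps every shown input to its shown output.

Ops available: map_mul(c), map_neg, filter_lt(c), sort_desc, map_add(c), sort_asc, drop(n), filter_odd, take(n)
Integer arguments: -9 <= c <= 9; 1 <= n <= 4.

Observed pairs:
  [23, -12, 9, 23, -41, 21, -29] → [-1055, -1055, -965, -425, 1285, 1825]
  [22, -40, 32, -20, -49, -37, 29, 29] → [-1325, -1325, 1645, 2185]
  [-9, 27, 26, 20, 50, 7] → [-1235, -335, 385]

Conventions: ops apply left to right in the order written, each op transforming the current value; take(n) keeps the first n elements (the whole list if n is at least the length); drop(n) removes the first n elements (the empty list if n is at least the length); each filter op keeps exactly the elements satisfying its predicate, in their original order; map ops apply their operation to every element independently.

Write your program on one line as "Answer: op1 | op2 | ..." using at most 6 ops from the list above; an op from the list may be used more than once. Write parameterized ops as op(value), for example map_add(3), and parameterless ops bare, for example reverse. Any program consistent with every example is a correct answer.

sort_desc | filter_odd | map_mul(9) | map_add(4) | map_neg | map_mul(5)

Check, running the answer program on each example:
  [23, -12, 9, 23, -41, 21, -29] -> [23, 23, 21, 9, -12, -29, -41] -> [23, 23, 21, 9, -29, -41] -> [207, 207, 189, 81, -261, -369] -> [211, 211, 193, 85, -257, -365] -> [-211, -211, -193, -85, 257, 365] -> [-1055, -1055, -965, -425, 1285, 1825]
  [22, -40, 32, -20, -49, -37, 29, 29] -> [32, 29, 29, 22, -20, -37, -40, -49] -> [29, 29, -37, -49] -> [261, 261, -333, -441] -> [265, 265, -329, -437] -> [-265, -265, 329, 437] -> [-1325, -1325, 1645, 2185]
  [-9, 27, 26, 20, 50, 7] -> [50, 27, 26, 20, 7, -9] -> [27, 7, -9] -> [243, 63, -81] -> [247, 67, -77] -> [-247, -67, 77] -> [-1235, -335, 385]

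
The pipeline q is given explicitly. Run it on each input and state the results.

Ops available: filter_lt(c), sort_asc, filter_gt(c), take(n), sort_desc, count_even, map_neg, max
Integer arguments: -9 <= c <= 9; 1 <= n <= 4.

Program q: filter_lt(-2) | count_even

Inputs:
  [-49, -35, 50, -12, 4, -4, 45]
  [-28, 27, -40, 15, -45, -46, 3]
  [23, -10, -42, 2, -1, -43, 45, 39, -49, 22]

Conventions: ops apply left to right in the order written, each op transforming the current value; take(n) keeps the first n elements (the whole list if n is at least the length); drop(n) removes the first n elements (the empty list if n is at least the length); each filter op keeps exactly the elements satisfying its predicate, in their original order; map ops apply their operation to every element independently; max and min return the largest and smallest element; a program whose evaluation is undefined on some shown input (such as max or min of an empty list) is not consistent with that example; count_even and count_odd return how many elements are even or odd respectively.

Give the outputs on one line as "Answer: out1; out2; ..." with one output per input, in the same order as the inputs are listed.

2; 3; 2

Execution, op by op:
  [-49, -35, 50, -12, 4, -4, 45] -> [-49, -35, -12, -4] -> 2
  [-28, 27, -40, 15, -45, -46, 3] -> [-28, -40, -45, -46] -> 3
  [23, -10, -42, 2, -1, -43, 45, 39, -49, 22] -> [-10, -42, -43, -49] -> 2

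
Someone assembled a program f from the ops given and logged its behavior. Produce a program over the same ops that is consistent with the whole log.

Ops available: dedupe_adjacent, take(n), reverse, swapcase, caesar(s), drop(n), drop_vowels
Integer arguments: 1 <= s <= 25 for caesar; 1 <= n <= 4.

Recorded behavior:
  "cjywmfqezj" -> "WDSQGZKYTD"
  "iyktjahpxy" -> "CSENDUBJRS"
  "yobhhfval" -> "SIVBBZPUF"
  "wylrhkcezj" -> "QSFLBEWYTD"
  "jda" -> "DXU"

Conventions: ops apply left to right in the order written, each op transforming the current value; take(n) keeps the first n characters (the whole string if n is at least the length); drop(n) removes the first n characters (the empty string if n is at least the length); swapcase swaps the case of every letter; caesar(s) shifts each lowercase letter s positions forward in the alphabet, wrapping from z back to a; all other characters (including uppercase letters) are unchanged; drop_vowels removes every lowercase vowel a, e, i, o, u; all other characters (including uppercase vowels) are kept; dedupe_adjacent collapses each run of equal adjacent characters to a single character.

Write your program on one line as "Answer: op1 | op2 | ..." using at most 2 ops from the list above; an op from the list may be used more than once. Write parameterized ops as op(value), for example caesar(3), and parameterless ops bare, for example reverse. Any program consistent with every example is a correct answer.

caesar(20) | swapcase

Check, running the answer program on each example:
  "cjywmfqezj" -> "wdsqgzkytd" -> "WDSQGZKYTD"
  "iyktjahpxy" -> "csendubjrs" -> "CSENDUBJRS"
  "yobhhfval" -> "sivbbzpuf" -> "SIVBBZPUF"
  "wylrhkcezj" -> "qsflbewytd" -> "QSFLBEWYTD"
  "jda" -> "dxu" -> "DXU"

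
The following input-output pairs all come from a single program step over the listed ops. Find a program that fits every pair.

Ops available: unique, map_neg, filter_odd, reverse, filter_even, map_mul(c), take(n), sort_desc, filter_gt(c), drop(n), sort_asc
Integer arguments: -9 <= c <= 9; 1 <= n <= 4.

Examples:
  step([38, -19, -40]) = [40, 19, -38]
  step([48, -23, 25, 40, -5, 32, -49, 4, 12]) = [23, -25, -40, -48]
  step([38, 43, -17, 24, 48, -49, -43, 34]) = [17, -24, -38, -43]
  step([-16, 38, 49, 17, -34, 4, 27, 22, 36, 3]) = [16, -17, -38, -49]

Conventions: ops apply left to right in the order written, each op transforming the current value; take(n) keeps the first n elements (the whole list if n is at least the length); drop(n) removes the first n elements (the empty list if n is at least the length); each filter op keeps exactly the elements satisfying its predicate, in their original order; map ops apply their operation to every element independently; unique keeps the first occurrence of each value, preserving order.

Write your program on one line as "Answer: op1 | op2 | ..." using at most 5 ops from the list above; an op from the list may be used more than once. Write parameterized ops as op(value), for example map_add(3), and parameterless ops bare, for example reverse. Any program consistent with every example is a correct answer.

take(4) | map_neg | reverse | sort_desc

Check, running the answer program on each example:
  [38, -19, -40] -> [38, -19, -40] -> [-38, 19, 40] -> [40, 19, -38] -> [40, 19, -38]
  [48, -23, 25, 40, -5, 32, -49, 4, 12] -> [48, -23, 25, 40] -> [-48, 23, -25, -40] -> [-40, -25, 23, -48] -> [23, -25, -40, -48]
  [38, 43, -17, 24, 48, -49, -43, 34] -> [38, 43, -17, 24] -> [-38, -43, 17, -24] -> [-24, 17, -43, -38] -> [17, -24, -38, -43]
  [-16, 38, 49, 17, -34, 4, 27, 22, 36, 3] -> [-16, 38, 49, 17] -> [16, -38, -49, -17] -> [-17, -49, -38, 16] -> [16, -17, -38, -49]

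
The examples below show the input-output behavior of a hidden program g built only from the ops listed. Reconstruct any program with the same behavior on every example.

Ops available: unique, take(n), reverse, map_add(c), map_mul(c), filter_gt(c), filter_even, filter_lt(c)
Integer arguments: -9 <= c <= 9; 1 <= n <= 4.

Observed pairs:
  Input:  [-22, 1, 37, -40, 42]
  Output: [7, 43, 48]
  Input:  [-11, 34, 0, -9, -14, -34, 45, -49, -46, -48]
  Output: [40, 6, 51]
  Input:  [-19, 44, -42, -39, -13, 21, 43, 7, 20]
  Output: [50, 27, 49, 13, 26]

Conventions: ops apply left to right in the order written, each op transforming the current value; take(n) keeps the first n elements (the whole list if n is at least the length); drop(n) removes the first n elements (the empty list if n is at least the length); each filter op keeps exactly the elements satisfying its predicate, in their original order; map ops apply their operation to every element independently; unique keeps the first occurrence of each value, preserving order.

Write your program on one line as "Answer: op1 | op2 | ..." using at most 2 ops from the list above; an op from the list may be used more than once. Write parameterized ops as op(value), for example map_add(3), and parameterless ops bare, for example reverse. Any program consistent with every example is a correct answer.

map_add(6) | filter_gt(3)

Check, running the answer program on each example:
  [-22, 1, 37, -40, 42] -> [-16, 7, 43, -34, 48] -> [7, 43, 48]
  [-11, 34, 0, -9, -14, -34, 45, -49, -46, -48] -> [-5, 40, 6, -3, -8, -28, 51, -43, -40, -42] -> [40, 6, 51]
  [-19, 44, -42, -39, -13, 21, 43, 7, 20] -> [-13, 50, -36, -33, -7, 27, 49, 13, 26] -> [50, 27, 49, 13, 26]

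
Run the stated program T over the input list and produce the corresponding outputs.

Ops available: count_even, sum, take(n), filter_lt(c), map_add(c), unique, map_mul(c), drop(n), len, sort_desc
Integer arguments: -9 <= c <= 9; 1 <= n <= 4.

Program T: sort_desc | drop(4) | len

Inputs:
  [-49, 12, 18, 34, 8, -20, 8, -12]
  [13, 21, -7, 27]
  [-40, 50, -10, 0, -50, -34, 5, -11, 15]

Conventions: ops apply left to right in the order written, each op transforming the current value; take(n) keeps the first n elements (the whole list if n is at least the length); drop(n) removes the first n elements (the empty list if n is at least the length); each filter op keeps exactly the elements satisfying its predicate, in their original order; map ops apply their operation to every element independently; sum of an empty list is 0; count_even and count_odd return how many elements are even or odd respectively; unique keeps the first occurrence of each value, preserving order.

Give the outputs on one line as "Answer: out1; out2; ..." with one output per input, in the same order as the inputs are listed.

4; 0; 5

Execution, op by op:
  [-49, 12, 18, 34, 8, -20, 8, -12] -> [34, 18, 12, 8, 8, -12, -20, -49] -> [8, -12, -20, -49] -> 4
  [13, 21, -7, 27] -> [27, 21, 13, -7] -> [] -> 0
  [-40, 50, -10, 0, -50, -34, 5, -11, 15] -> [50, 15, 5, 0, -10, -11, -34, -40, -50] -> [-10, -11, -34, -40, -50] -> 5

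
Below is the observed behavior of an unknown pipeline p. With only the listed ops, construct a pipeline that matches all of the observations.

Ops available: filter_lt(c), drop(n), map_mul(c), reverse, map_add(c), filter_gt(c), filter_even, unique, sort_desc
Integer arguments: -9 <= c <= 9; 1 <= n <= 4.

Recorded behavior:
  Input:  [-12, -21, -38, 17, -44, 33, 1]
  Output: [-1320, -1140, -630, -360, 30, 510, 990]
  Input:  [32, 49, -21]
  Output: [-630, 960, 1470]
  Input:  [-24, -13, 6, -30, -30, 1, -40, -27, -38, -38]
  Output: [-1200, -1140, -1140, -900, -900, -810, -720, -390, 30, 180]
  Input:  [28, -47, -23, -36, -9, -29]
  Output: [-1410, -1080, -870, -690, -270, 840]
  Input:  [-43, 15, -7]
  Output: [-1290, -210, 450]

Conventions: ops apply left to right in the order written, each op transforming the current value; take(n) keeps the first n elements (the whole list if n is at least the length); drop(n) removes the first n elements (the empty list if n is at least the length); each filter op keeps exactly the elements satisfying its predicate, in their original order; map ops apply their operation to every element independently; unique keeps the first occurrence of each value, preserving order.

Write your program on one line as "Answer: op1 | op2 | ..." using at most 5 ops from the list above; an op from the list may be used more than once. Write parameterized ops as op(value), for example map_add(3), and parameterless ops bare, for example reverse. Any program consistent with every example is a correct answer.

map_mul(5) | sort_desc | reverse | map_mul(6)

Check, running the answer program on each example:
  [-12, -21, -38, 17, -44, 33, 1] -> [-60, -105, -190, 85, -220, 165, 5] -> [165, 85, 5, -60, -105, -190, -220] -> [-220, -190, -105, -60, 5, 85, 165] -> [-1320, -1140, -630, -360, 30, 510, 990]
  [32, 49, -21] -> [160, 245, -105] -> [245, 160, -105] -> [-105, 160, 245] -> [-630, 960, 1470]
  [-24, -13, 6, -30, -30, 1, -40, -27, -38, -38] -> [-120, -65, 30, -150, -150, 5, -200, -135, -190, -190] -> [30, 5, -65, -120, -135, -150, -150, -190, -190, -200] -> [-200, -190, -190, -150, -150, -135, -120, -65, 5, 30] -> [-1200, -1140, -1140, -900, -900, -810, -720, -390, 30, 180]
  [28, -47, -23, -36, -9, -29] -> [140, -235, -115, -180, -45, -145] -> [140, -45, -115, -145, -180, -235] -> [-235, -180, -145, -115, -45, 140] -> [-1410, -1080, -870, -690, -270, 840]
  [-43, 15, -7] -> [-215, 75, -35] -> [75, -35, -215] -> [-215, -35, 75] -> [-1290, -210, 450]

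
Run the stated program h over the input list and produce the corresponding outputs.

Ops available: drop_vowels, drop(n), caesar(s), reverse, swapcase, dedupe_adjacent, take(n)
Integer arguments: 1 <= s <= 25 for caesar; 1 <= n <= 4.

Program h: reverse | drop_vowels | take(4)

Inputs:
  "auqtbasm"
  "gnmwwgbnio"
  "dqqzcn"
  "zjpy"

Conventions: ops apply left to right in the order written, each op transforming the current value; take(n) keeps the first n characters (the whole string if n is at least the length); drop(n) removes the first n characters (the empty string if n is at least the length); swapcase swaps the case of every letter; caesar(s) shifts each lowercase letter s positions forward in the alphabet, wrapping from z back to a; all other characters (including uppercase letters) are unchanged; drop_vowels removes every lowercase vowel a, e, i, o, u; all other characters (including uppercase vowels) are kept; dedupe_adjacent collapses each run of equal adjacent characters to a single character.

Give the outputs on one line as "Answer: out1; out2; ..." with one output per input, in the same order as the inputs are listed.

Execution, op by op:
  "auqtbasm" -> "msabtqua" -> "msbtq" -> "msbt"
  "gnmwwgbnio" -> "oinbgwwmng" -> "nbgwwmng" -> "nbgw"
  "dqqzcn" -> "nczqqd" -> "nczqqd" -> "nczq"
  "zjpy" -> "ypjz" -> "ypjz" -> "ypjz"

"msbt"; "nbgw"; "nczq"; "ypjz"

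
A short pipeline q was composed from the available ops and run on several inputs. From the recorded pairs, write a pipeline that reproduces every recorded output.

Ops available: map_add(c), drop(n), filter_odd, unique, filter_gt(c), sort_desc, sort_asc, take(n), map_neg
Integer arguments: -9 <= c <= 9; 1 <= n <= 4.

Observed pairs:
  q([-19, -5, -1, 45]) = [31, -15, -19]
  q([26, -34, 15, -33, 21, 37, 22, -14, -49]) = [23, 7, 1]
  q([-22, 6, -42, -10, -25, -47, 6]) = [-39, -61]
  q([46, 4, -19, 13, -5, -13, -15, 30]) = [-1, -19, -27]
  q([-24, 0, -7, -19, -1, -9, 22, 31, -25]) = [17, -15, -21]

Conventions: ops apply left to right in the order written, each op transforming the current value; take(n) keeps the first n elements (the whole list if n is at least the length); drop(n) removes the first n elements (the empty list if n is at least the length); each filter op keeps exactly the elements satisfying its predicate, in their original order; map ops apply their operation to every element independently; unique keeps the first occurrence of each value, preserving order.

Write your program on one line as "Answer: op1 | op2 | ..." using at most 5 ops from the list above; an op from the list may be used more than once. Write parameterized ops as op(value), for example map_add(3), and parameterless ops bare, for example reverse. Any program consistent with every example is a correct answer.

sort_desc | filter_odd | map_add(-6) | map_add(-8) | take(3)

Check, running the answer program on each example:
  [-19, -5, -1, 45] -> [45, -1, -5, -19] -> [45, -1, -5, -19] -> [39, -7, -11, -25] -> [31, -15, -19, -33] -> [31, -15, -19]
  [26, -34, 15, -33, 21, 37, 22, -14, -49] -> [37, 26, 22, 21, 15, -14, -33, -34, -49] -> [37, 21, 15, -33, -49] -> [31, 15, 9, -39, -55] -> [23, 7, 1, -47, -63] -> [23, 7, 1]
  [-22, 6, -42, -10, -25, -47, 6] -> [6, 6, -10, -22, -25, -42, -47] -> [-25, -47] -> [-31, -53] -> [-39, -61] -> [-39, -61]
  [46, 4, -19, 13, -5, -13, -15, 30] -> [46, 30, 13, 4, -5, -13, -15, -19] -> [13, -5, -13, -15, -19] -> [7, -11, -19, -21, -25] -> [-1, -19, -27, -29, -33] -> [-1, -19, -27]
  [-24, 0, -7, -19, -1, -9, 22, 31, -25] -> [31, 22, 0, -1, -7, -9, -19, -24, -25] -> [31, -1, -7, -9, -19, -25] -> [25, -7, -13, -15, -25, -31] -> [17, -15, -21, -23, -33, -39] -> [17, -15, -21]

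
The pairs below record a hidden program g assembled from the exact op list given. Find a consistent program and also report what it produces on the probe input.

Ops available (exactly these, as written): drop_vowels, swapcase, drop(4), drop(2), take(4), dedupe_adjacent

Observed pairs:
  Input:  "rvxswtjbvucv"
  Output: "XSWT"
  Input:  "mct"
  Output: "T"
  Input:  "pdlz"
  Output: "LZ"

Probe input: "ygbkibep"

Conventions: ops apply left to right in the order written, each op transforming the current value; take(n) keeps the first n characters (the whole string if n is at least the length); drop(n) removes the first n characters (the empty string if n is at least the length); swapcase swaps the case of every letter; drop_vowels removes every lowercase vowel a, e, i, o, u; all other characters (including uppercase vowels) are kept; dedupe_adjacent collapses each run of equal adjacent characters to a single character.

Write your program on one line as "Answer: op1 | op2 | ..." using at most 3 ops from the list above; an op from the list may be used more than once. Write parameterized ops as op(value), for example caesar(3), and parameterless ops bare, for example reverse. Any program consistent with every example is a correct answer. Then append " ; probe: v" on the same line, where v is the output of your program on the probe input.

swapcase | drop(2) | take(4) ; probe: "BKIB"

Check, running the answer program on each example:
  "rvxswtjbvucv" -> "RVXSWTJBVUCV" -> "XSWTJBVUCV" -> "XSWT"
  "mct" -> "MCT" -> "T" -> "T"
  "pdlz" -> "PDLZ" -> "LZ" -> "LZ"
  probe: "ygbkibep" -> "YGBKIBEP" -> "BKIBEP" -> "BKIB"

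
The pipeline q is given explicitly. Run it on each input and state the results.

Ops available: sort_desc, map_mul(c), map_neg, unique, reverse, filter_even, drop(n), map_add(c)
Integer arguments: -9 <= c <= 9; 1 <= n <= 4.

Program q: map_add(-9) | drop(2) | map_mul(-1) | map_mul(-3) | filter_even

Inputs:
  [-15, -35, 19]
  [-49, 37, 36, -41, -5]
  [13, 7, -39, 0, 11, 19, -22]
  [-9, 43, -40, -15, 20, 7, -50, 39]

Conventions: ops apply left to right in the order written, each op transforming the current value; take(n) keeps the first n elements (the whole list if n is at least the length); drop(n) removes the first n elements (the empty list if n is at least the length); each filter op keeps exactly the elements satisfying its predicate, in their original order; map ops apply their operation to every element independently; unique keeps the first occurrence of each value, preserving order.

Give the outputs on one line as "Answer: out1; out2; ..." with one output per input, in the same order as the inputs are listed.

[30]; [-150, -42]; [-144, 6, 30]; [-72, -6, 90]

Execution, op by op:
  [-15, -35, 19] -> [-24, -44, 10] -> [10] -> [-10] -> [30] -> [30]
  [-49, 37, 36, -41, -5] -> [-58, 28, 27, -50, -14] -> [27, -50, -14] -> [-27, 50, 14] -> [81, -150, -42] -> [-150, -42]
  [13, 7, -39, 0, 11, 19, -22] -> [4, -2, -48, -9, 2, 10, -31] -> [-48, -9, 2, 10, -31] -> [48, 9, -2, -10, 31] -> [-144, -27, 6, 30, -93] -> [-144, 6, 30]
  [-9, 43, -40, -15, 20, 7, -50, 39] -> [-18, 34, -49, -24, 11, -2, -59, 30] -> [-49, -24, 11, -2, -59, 30] -> [49, 24, -11, 2, 59, -30] -> [-147, -72, 33, -6, -177, 90] -> [-72, -6, 90]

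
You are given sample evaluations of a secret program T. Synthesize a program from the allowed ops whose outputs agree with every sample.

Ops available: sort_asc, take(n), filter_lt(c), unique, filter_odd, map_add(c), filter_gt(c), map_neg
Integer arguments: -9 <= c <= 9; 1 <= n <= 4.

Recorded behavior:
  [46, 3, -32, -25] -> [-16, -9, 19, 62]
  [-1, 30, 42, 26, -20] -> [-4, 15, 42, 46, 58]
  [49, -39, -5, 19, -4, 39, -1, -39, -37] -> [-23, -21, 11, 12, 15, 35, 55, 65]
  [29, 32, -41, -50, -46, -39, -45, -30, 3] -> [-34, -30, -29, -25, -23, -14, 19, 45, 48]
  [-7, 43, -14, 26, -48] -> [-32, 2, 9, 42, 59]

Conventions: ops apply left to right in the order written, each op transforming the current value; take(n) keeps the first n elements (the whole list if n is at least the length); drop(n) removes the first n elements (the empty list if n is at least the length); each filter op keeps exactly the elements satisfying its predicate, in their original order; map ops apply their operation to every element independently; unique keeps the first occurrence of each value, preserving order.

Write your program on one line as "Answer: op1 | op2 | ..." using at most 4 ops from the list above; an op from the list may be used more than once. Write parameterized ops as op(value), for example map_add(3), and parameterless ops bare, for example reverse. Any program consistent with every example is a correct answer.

unique | map_add(8) | sort_asc | map_add(8)

Check, running the answer program on each example:
  [46, 3, -32, -25] -> [46, 3, -32, -25] -> [54, 11, -24, -17] -> [-24, -17, 11, 54] -> [-16, -9, 19, 62]
  [-1, 30, 42, 26, -20] -> [-1, 30, 42, 26, -20] -> [7, 38, 50, 34, -12] -> [-12, 7, 34, 38, 50] -> [-4, 15, 42, 46, 58]
  [49, -39, -5, 19, -4, 39, -1, -39, -37] -> [49, -39, -5, 19, -4, 39, -1, -37] -> [57, -31, 3, 27, 4, 47, 7, -29] -> [-31, -29, 3, 4, 7, 27, 47, 57] -> [-23, -21, 11, 12, 15, 35, 55, 65]
  [29, 32, -41, -50, -46, -39, -45, -30, 3] -> [29, 32, -41, -50, -46, -39, -45, -30, 3] -> [37, 40, -33, -42, -38, -31, -37, -22, 11] -> [-42, -38, -37, -33, -31, -22, 11, 37, 40] -> [-34, -30, -29, -25, -23, -14, 19, 45, 48]
  [-7, 43, -14, 26, -48] -> [-7, 43, -14, 26, -48] -> [1, 51, -6, 34, -40] -> [-40, -6, 1, 34, 51] -> [-32, 2, 9, 42, 59]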